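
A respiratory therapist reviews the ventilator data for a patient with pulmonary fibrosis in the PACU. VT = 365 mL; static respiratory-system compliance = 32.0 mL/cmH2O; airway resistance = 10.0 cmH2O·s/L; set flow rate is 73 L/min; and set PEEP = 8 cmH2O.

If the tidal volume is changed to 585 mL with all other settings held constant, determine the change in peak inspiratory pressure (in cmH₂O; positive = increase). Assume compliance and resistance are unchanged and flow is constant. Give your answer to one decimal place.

PIP = Vt/C + R·V̇ + PEEP (constant-flow equation of motion).
Only the elastic term changes: ΔPIP = ΔVt / C = (585 − 365) / 32.0 = 6.875 cmH2O.

6.9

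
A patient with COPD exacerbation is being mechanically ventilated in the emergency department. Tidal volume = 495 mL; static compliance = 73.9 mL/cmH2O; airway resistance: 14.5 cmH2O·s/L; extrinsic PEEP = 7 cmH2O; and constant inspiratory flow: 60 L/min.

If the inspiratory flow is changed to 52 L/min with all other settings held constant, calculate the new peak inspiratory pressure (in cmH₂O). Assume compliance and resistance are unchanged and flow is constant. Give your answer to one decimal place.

Flow: 60 L/min ÷ 60 = 1 L/s.
New flow: 52 L/min ÷ 60 = 0.8667 L/s.
PIP = Vt/C + R·V̇ + PEEP (constant-flow equation of motion).
Only the resistive term changes: ΔPIP = R × ΔV̇ = 14.5 × (0.8667 − 1) = 14.5 × -0.1333 = -1.933 cmH2O.
Original PIP = 495/73.9 + 14.5×1 + 7 = 28.198 cmH2O; new PIP = 28.198 + (-1.933) = 26.265 cmH2O.

26.3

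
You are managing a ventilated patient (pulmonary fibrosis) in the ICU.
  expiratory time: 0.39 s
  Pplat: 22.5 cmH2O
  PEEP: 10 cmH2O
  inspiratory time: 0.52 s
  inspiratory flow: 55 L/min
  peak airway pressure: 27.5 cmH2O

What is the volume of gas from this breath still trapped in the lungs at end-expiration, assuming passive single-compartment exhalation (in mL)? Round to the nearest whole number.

Flow: 55 L/min ÷ 60 = 0.9167 L/s.
Vt = flow × Ti = 0.9167 L/s × 0.52 s × 1000 mL/L = 476.68 mL.
R = (PIP − Pplat)/V̇ = (27.5 − 22.5) / 0.9167 = 5.0/0.9167 = 5.454 cmH2O·s/L.
C = Vt/(Pplat − PEEP) = 476.68 / (22.5 − 10) = 476.68/12.5 = 38.134 mL/cmH2O.
τ = R × C = 5.454 × 0.03813 L/cmH2O = 0.208 s.
Fraction remaining = e^(−Te/τ) = e^(−0.39/0.208) = 0.1534.
Trapped volume = 476.68 × 0.1534 = 73.123 mL.

73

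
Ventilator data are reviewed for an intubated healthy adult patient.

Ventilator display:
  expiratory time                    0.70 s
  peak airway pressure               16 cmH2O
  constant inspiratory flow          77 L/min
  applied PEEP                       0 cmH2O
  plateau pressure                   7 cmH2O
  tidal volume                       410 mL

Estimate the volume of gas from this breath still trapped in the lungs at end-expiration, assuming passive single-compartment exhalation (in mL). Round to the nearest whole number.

Flow: 77 L/min ÷ 60 = 1.2833 L/s.
R = (PIP − Pplat)/V̇ = (16 − 7) / 1.2833 = 9.0/1.2833 = 7.013 cmH2O·s/L.
C = Vt/(Pplat − PEEP) = 410.0 / (7 − 0) = 410.0/7.0 = 58.571 mL/cmH2O.
τ = R × C = 7.013 × 0.05857 L/cmH2O = 0.4108 s.
Fraction remaining = e^(−Te/τ) = e^(−0.70/0.4108) = 0.182.
Trapped volume = 410.0 × 0.182 = 74.62 mL.

75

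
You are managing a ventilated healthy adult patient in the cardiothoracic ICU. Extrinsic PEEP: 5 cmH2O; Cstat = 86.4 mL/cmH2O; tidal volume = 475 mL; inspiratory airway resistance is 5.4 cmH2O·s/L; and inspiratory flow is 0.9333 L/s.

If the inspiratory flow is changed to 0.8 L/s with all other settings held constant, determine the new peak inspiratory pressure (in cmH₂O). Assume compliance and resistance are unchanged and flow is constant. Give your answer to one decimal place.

PIP = Vt/C + R·V̇ + PEEP (constant-flow equation of motion).
Only the resistive term changes: ΔPIP = R × ΔV̇ = 5.4 × (0.8 − 0.9333) = 5.4 × -0.1333 = -0.7198 cmH2O.
Original PIP = 475/86.4 + 5.4×0.9333 + 5 = 15.538 cmH2O; new PIP = 15.538 + (-0.7198) = 14.818 cmH2O.

14.8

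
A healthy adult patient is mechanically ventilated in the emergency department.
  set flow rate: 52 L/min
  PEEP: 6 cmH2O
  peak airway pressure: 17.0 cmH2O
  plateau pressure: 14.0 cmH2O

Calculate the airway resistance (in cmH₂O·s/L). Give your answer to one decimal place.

Flow: 52 L/min ÷ 60 = 0.8667 L/s.
Raw = (PIP − Pplat) / flow = (17.0 − 14.0) / 0.8667 = 3.0 / 0.8667 = 3.461 cmH2O·s/L.

3.5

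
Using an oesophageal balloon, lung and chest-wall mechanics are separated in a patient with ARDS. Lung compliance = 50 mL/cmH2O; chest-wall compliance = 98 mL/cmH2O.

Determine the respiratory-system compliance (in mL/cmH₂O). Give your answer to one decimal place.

Lung and chest wall are elastances in series: 1/Crs = 1/CL + 1/Ccw.
1/Crs = 1/50 + 1/98 = 0.0302.
Crs = 33.113 mL/cmH2O.

33.1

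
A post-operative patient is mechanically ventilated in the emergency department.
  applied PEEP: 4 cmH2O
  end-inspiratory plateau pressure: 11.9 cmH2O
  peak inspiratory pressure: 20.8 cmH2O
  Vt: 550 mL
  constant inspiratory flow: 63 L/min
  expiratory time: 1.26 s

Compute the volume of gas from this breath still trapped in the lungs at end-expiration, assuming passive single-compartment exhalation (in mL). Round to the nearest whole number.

Flow: 63 L/min ÷ 60 = 1.05 L/s.
R = (PIP − Pplat)/V̇ = (20.8 − 11.9) / 1.05 = 8.9/1.05 = 8.476 cmH2O·s/L.
C = Vt/(Pplat − PEEP) = 550.0 / (11.9 − 4) = 550.0/7.9 = 69.62 mL/cmH2O.
τ = R × C = 8.476 × 0.06962 L/cmH2O = 0.5901 s.
Fraction remaining = e^(−Te/τ) = e^(−1.26/0.5901) = 0.1182.
Trapped volume = 550.0 × 0.1182 = 65.01 mL.

65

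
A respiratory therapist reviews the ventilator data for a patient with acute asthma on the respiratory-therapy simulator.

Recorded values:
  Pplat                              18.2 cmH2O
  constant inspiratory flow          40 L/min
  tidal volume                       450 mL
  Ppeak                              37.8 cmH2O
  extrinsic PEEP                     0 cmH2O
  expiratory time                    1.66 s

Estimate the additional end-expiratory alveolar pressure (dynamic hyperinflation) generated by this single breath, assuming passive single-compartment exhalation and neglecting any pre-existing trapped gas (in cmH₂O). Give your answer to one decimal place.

1.9

Flow: 40 L/min ÷ 60 = 0.6667 L/s.
R = (PIP − Pplat)/V̇ = (37.8 − 18.2) / 0.6667 = 19.6/0.6667 = 29.399 cmH2O·s/L.
C = Vt/(Pplat − PEEP) = 450.0 / (18.2 − 0) = 450.0/18.2 = 24.725 mL/cmH2O.
τ = R × C = 29.399 × 0.02473 L/cmH2O = 0.727 s.
Fraction remaining = e^(−Te/τ) = e^(−1.66/0.727) = 0.1019; trapped volume = 450.0 × 0.1019 = 45.855 mL.
Additional alveolar pressure from trapping ≈ V_trapped / C = 45.855 / 24.725 = 1.855 cmH2O.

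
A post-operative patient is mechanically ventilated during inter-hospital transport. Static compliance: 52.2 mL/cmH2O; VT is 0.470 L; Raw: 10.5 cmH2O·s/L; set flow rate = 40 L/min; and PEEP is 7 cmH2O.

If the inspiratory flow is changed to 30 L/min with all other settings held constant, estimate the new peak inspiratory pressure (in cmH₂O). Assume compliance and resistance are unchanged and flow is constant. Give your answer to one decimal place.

Flow: 40 L/min ÷ 60 = 0.6667 L/s.
New flow: 30 L/min ÷ 60 = 0.5 L/s.
PIP = Vt/C + R·V̇ + PEEP (constant-flow equation of motion).
Only the resistive term changes: ΔPIP = R × ΔV̇ = 10.5 × (0.5 − 0.6667) = 10.5 × -0.1667 = -1.75 cmH2O.
Original PIP = 470/52.2 + 10.5×0.6667 + 7 = 23.004 cmH2O; new PIP = 23.004 + (-1.75) = 21.254 cmH2O.

21.3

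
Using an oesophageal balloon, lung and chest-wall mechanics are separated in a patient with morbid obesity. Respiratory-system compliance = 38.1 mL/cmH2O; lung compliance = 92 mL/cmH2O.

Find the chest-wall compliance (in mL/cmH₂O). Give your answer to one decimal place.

65.0

1/Ccw = 1/Crs − 1/CL.
1/Ccw = 1/38.1 − 1/92 = 0.01538.
Ccw = 65.02 mL/cmH2O.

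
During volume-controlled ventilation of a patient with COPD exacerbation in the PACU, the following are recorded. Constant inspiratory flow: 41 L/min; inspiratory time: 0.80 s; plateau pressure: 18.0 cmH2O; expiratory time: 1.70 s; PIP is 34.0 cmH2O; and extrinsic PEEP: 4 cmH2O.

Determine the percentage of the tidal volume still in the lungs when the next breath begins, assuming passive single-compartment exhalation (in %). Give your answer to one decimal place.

Flow: 41 L/min ÷ 60 = 0.6833 L/s.
Vt = flow × Ti = 0.6833 L/s × 0.80 s × 1000 mL/L = 546.64 mL.
R = (PIP − Pplat)/V̇ = (34.0 − 18.0) / 0.6833 = 16.0/0.6833 = 23.416 cmH2O·s/L.
C = Vt/(Pplat − PEEP) = 546.64 / (18.0 − 4) = 546.64/14.0 = 39.046 mL/cmH2O.
τ = R × C = 23.416 × 0.03905 L/cmH2O = 0.9144 s.
Fraction remaining at end-expiration = e^(−Te/τ) = e^(−1.70/0.9144) = 0.1558 → 15.58%.

15.6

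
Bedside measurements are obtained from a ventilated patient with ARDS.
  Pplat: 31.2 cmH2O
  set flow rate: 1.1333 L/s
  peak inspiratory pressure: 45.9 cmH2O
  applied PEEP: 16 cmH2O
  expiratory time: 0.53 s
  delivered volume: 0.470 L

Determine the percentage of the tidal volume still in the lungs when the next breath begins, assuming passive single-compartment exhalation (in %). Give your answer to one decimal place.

26.7

R = (PIP − Pplat)/V̇ = (45.9 − 31.2) / 1.1333 = 14.7/1.1333 = 12.971 cmH2O·s/L.
C = Vt/(Pplat − PEEP) = 470.0 / (31.2 − 16) = 470.0/15.2 = 30.921 mL/cmH2O.
τ = R × C = 12.971 × 0.03092 L/cmH2O = 0.4011 s.
Fraction remaining at end-expiration = e^(−Te/τ) = e^(−0.53/0.4011) = 0.2668 → 26.68%.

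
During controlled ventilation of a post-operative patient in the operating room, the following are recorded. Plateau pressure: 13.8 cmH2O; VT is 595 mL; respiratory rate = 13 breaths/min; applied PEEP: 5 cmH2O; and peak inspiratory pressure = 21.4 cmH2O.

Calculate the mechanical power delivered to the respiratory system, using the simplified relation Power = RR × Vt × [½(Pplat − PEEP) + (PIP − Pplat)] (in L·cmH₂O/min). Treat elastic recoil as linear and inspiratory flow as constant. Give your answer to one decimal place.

92.8

Per-breath work = Vt × [½(Pplat−PEEP) + (PIP−Pplat)] = 0.595 × [0.5×8.8 + 7.6] = 0.595 × 12.0 = 7.14 L·cmH2O.
Power = 13 × 7.14 = 92.82 L·cmH2O/min.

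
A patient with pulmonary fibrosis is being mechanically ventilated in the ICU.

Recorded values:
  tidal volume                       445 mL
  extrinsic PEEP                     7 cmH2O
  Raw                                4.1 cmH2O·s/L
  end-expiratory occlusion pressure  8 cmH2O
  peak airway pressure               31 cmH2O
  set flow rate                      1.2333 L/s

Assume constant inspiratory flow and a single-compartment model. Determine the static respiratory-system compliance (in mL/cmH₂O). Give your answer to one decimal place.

24.8

Total PEEP = 8 cmH2O (set 7 + intrinsic 1); this is the baseline alveolar pressure.
Equation of motion (constant flow): PIP = Vt/C + R·V̇ + PEEP.
Vt/C = PIP − R·V̇ − PEEP = 31 − 4.1×1.2333 − 8 = 31 − 5.057 − 8 = 17.943 cmH2O.
C = Vt / 17.943 = 445 / 17.943 = 24.801 mL/cmH2O.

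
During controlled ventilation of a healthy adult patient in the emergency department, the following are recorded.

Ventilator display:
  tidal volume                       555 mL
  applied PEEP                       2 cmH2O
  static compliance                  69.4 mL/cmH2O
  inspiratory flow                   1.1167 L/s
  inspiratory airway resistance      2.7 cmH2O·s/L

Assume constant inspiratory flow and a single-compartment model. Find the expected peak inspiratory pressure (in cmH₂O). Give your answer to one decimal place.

13.0

Equation of motion (constant flow): PIP = Vt/C + R·V̇ + PEEP.
PIP = 555/69.4 + 2.7×1.1167 + 2 = 7.997 + 3.015 + 2 = 13.012 cmH2O.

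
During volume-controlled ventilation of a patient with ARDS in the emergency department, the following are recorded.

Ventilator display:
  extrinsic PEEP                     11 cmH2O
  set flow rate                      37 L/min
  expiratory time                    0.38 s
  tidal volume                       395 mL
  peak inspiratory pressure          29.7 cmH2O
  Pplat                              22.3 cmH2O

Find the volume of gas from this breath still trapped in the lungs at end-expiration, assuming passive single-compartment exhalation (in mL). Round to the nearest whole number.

160

Flow: 37 L/min ÷ 60 = 0.6167 L/s.
R = (PIP − Pplat)/V̇ = (29.7 − 22.3) / 0.6167 = 7.4/0.6167 = 11.999 cmH2O·s/L.
C = Vt/(Pplat − PEEP) = 395.0 / (22.3 − 11) = 395.0/11.3 = 34.956 mL/cmH2O.
τ = R × C = 11.999 × 0.03496 L/cmH2O = 0.4195 s.
Fraction remaining = e^(−Te/τ) = e^(−0.38/0.4195) = 0.4042.
Trapped volume = 395.0 × 0.4042 = 159.66 mL.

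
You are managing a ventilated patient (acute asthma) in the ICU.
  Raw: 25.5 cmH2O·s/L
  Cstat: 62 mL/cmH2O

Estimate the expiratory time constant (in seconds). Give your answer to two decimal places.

1.58

τ = R × C = 25.5 × 62 mL/cmH2O = 25.5 × 0.062 L/cmH2O = 1.581 s.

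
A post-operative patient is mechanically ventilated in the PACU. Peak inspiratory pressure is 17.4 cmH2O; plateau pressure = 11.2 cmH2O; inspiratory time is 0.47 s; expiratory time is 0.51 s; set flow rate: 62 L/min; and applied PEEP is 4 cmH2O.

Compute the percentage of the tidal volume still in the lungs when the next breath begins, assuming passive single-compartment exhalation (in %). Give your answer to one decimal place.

Flow: 62 L/min ÷ 60 = 1.0333 L/s.
Vt = flow × Ti = 1.0333 L/s × 0.47 s × 1000 mL/L = 485.65 mL.
R = (PIP − Pplat)/V̇ = (17.4 − 11.2) / 1.0333 = 6.2/1.0333 = 6.0 cmH2O·s/L.
C = Vt/(Pplat − PEEP) = 485.65 / (11.2 − 4) = 485.65/7.2 = 67.451 mL/cmH2O.
τ = R × C = 6.0 × 0.06745 L/cmH2O = 0.4047 s.
Fraction remaining at end-expiration = e^(−Te/τ) = e^(−0.51/0.4047) = 0.2836 → 28.36%.

28.4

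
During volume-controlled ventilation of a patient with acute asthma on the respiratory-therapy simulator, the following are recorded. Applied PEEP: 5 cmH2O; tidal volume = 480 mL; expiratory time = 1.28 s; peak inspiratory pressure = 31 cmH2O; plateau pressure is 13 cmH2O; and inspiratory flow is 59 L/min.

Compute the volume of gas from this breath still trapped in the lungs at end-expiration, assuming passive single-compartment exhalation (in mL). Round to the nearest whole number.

Flow: 59 L/min ÷ 60 = 0.9833 L/s.
R = (PIP − Pplat)/V̇ = (31 − 13) / 0.9833 = 18.0/0.9833 = 18.306 cmH2O·s/L.
C = Vt/(Pplat − PEEP) = 480.0 / (13 − 5) = 480.0/8.0 = 60.0 mL/cmH2O.
τ = R × C = 18.306 × 0.06 L/cmH2O = 1.098 s.
Fraction remaining = e^(−Te/τ) = e^(−1.28/1.098) = 0.3117.
Trapped volume = 480.0 × 0.3117 = 149.62 mL.

150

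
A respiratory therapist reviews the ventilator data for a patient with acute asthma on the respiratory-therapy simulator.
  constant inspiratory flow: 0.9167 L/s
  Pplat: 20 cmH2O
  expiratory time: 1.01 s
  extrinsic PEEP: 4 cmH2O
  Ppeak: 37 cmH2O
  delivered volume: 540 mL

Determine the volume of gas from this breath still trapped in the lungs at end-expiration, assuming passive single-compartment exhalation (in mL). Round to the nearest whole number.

R = (PIP − Pplat)/V̇ = (37 − 20) / 0.9167 = 17.0/0.9167 = 18.545 cmH2O·s/L.
C = Vt/(Pplat − PEEP) = 540.0 / (20 − 4) = 540.0/16.0 = 33.75 mL/cmH2O.
τ = R × C = 18.545 × 0.03375 L/cmH2O = 0.6259 s.
Fraction remaining = e^(−Te/τ) = e^(−1.01/0.6259) = 0.1992.
Trapped volume = 540.0 × 0.1992 = 107.57 mL.

108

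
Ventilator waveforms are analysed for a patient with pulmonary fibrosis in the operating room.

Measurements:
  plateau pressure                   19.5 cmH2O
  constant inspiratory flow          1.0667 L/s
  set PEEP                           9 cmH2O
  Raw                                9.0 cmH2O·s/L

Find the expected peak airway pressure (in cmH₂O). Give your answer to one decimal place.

29.1

PIP = Pplat + Raw × flow = 19.5 + 9.0 × 1.0667 = 19.5 + 9.6 = 29.1 cmH2O.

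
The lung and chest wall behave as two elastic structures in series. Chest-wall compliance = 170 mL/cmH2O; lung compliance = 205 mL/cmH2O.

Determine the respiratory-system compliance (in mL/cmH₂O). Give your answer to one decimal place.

92.9

Lung and chest wall are elastances in series: 1/Crs = 1/CL + 1/Ccw.
1/Crs = 1/205 + 1/170 = 0.01076.
Crs = 92.937 mL/cmH2O.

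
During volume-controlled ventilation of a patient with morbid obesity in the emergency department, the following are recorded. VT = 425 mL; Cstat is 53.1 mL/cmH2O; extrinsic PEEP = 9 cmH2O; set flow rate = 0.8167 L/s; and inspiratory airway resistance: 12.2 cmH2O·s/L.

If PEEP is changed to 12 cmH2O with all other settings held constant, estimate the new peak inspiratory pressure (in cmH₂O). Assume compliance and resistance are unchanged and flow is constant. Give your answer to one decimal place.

30.0

PIP = Vt/C + R·V̇ + PEEP (constant-flow equation of motion).
Only the baseline term changes: ΔPIP = ΔPEEP = 12 − 9 = 3.0 cmH2O.
Original PIP = 425/53.1 + 12.2×0.8167 + 9 = 26.968 cmH2O; new PIP = 26.968 + (3.0) = 29.968 cmH2O.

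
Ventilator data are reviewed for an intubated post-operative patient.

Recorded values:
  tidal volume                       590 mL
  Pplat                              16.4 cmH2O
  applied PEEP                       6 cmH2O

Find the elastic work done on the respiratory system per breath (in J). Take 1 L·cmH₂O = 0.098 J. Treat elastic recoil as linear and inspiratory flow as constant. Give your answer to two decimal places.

Elastic work ≈ ½ × (Pplat − PEEP) × Vt = 0.5 × (16.4 − 6) × 0.590 L = 0.5 × 10.4 × 0.590 = 3.068 L·cmH2O.
× 0.098 J/(L·cmH2O) → 0.3007 J.

0.30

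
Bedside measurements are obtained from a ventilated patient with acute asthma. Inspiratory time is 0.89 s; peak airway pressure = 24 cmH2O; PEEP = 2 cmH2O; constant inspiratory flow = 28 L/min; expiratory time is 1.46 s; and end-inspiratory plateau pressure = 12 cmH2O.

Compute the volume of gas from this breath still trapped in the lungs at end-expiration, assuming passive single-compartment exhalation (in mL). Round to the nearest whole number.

106

Flow: 28 L/min ÷ 60 = 0.4667 L/s.
Vt = flow × Ti = 0.4667 L/s × 0.89 s × 1000 mL/L = 415.36 mL.
R = (PIP − Pplat)/V̇ = (24 − 12) / 0.4667 = 12.0/0.4667 = 25.712 cmH2O·s/L.
C = Vt/(Pplat − PEEP) = 415.36 / (12 − 2) = 415.36/10.0 = 41.536 mL/cmH2O.
τ = R × C = 25.712 × 0.04154 L/cmH2O = 1.068 s.
Fraction remaining = e^(−Te/τ) = e^(−1.46/1.068) = 0.2549.
Trapped volume = 415.36 × 0.2549 = 105.88 mL.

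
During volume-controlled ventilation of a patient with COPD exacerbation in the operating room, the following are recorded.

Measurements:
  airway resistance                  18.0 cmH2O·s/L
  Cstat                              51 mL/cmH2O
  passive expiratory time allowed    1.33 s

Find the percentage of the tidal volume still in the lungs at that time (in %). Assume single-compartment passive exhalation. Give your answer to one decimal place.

23.5

τ = R × C = 18.0 × 51 mL/cmH2O = 18.0 × 0.051 L/cmH2O = 0.918 s.
Passive exhalation: V(t)/V₀ = e^(−t/τ) = e^(−1.33/0.918) = 0.2349.
Fraction remaining = 0.2349 → 23.49%.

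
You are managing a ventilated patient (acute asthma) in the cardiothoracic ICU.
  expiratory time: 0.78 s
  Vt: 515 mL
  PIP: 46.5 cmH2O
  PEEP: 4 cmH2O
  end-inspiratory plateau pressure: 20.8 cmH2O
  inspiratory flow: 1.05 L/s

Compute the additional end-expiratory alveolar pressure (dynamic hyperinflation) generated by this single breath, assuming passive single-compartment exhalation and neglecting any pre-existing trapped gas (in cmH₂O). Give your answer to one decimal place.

5.9

R = (PIP − Pplat)/V̇ = (46.5 − 20.8) / 1.05 = 25.7/1.05 = 24.476 cmH2O·s/L.
C = Vt/(Pplat − PEEP) = 515.0 / (20.8 − 4) = 515.0/16.8 = 30.655 mL/cmH2O.
τ = R × C = 24.476 × 0.03066 L/cmH2O = 0.7504 s.
Fraction remaining = e^(−Te/τ) = e^(−0.78/0.7504) = 0.3537; trapped volume = 515.0 × 0.3537 = 182.16 mL.
Additional alveolar pressure from trapping ≈ V_trapped / C = 182.16 / 30.655 = 5.942 cmH2O.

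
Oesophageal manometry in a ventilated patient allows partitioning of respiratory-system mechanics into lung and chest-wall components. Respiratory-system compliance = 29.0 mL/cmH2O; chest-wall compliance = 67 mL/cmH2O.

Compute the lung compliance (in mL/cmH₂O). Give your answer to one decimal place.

1/CL = 1/Crs − 1/Ccw.
1/CL = 1/29.0 − 1/67 = 0.01956.
CL = 51.125 mL/cmH2O.

51.1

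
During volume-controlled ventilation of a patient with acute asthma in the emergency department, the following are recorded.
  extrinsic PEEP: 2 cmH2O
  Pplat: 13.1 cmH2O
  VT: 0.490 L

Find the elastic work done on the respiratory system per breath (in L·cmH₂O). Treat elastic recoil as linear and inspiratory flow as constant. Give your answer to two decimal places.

2.72

Elastic work ≈ ½ × (Pplat − PEEP) × Vt = 0.5 × (13.1 − 2) × 0.490 L = 0.5 × 11.1 × 0.490 = 2.72 L·cmH2O.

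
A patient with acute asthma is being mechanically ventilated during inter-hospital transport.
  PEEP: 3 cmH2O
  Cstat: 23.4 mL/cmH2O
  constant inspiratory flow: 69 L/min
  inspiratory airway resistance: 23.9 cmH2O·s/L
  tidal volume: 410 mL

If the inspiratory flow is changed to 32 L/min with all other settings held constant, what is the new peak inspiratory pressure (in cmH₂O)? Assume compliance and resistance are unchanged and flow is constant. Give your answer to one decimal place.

33.3

Flow: 69 L/min ÷ 60 = 1.15 L/s.
New flow: 32 L/min ÷ 60 = 0.5333 L/s.
PIP = Vt/C + R·V̇ + PEEP (constant-flow equation of motion).
Only the resistive term changes: ΔPIP = R × ΔV̇ = 23.9 × (0.5333 − 1.15) = 23.9 × -0.6167 = -14.739 cmH2O.
Original PIP = 410/23.4 + 23.9×1.15 + 3 = 48.006 cmH2O; new PIP = 48.006 + (-14.739) = 33.267 cmH2O.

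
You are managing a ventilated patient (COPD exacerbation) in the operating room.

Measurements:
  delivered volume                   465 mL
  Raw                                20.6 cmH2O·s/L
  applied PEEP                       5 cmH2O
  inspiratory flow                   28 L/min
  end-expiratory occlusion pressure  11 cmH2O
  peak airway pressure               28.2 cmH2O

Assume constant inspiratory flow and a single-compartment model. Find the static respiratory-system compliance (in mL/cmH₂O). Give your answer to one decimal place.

Flow: 28 L/min ÷ 60 = 0.4667 L/s.
Total PEEP = 11 cmH2O (set 5 + intrinsic 6); this is the baseline alveolar pressure.
Equation of motion (constant flow): PIP = Vt/C + R·V̇ + PEEP.
Vt/C = PIP − R·V̇ − PEEP = 28.2 − 20.6×0.4667 − 11 = 28.2 − 9.614 − 11 = 7.586 cmH2O.
C = Vt / 7.586 = 465 / 7.586 = 61.297 mL/cmH2O.

61.3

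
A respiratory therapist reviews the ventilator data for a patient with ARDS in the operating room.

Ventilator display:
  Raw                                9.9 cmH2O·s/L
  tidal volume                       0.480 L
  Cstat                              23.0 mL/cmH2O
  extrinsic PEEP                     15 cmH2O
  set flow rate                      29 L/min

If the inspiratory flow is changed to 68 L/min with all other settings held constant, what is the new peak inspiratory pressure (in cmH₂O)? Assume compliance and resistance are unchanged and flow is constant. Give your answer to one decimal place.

47.1

Flow: 29 L/min ÷ 60 = 0.4833 L/s.
New flow: 68 L/min ÷ 60 = 1.1333 L/s.
PIP = Vt/C + R·V̇ + PEEP (constant-flow equation of motion).
Only the resistive term changes: ΔPIP = R × ΔV̇ = 9.9 × (1.1333 − 0.4833) = 9.9 × 0.65 = 6.435 cmH2O.
Original PIP = 480/23.0 + 9.9×0.4833 + 15 = 40.654 cmH2O; new PIP = 40.654 + (6.435) = 47.089 cmH2O.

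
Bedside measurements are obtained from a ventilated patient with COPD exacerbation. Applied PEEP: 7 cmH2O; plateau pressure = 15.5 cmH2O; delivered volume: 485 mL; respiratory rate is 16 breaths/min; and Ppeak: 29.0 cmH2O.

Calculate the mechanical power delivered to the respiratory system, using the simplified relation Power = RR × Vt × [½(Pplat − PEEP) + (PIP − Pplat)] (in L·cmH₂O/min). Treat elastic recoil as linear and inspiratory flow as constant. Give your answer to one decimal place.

Per-breath work = Vt × [½(Pplat−PEEP) + (PIP−Pplat)] = 0.485 × [0.5×8.5 + 13.5] = 0.485 × 17.75 = 8.609 L·cmH2O.
Power = 16 × 8.609 = 137.74 L·cmH2O/min.

137.7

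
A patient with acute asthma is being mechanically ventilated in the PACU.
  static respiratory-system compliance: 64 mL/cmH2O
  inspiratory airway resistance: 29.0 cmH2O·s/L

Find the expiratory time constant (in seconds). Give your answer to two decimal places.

τ = R × C = 29.0 × 64 mL/cmH2O = 29.0 × 0.064 L/cmH2O = 1.856 s.

1.86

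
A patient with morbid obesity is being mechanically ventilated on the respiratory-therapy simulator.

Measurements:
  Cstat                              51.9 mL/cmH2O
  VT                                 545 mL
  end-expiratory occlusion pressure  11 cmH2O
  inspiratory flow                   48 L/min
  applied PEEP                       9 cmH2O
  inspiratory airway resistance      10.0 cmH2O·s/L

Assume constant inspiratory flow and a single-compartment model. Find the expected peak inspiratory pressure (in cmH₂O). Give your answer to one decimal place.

Flow: 48 L/min ÷ 60 = 0.8 L/s.
Total PEEP = 11 cmH2O (set 9 + intrinsic 2); this is the baseline alveolar pressure.
Equation of motion (constant flow): PIP = Vt/C + R·V̇ + PEEP.
PIP = 545/51.9 + 10.0×0.8 + 11 = 10.501 + 8.0 + 11 = 29.501 cmH2O.

29.5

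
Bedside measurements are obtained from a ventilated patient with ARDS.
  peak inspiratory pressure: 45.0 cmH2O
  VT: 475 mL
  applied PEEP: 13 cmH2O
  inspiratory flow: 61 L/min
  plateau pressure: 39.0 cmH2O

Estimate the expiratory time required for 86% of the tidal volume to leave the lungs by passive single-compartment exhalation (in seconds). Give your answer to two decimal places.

Flow: 61 L/min ÷ 60 = 1.0167 L/s.
R = (PIP − Pplat)/V̇ = (45.0 − 39.0) / 1.0167 = 6.0/1.0167 = 5.901 cmH2O·s/L.
C = Vt/(Pplat − PEEP) = 475.0 / (39.0 − 13) = 475.0/26.0 = 18.269 mL/cmH2O.
τ = R × C = 5.901 × 0.01827 L/cmH2O = 0.1078 s.
t = −τ·ln(1 − 0.86) = −0.1078·ln(0.14) = 0.2119 s.

0.21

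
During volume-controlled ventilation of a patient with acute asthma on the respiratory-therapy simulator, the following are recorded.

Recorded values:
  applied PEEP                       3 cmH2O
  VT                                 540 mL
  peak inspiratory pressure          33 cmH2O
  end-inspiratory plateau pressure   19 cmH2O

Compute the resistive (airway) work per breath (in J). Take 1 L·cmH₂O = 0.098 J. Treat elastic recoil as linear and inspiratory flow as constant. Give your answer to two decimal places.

0.74

With constant inspiratory flow the resistive pressure is constant at PIP − Pplat = 33 − 19 = 14.0 cmH2O, so resistive work = 14.0 × 0.540 = 7.56 L·cmH2O.
× 0.098 J/(L·cmH2O) → 0.7409 J.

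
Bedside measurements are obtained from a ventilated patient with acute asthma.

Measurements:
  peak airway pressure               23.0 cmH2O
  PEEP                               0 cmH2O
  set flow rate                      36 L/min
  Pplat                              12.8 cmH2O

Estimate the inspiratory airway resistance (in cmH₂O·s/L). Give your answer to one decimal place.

Flow: 36 L/min ÷ 60 = 0.6 L/s.
Raw = (PIP − Pplat) / flow = (23.0 − 12.8) / 0.6 = 10.2 / 0.6 = 17.0 cmH2O·s/L.

17.0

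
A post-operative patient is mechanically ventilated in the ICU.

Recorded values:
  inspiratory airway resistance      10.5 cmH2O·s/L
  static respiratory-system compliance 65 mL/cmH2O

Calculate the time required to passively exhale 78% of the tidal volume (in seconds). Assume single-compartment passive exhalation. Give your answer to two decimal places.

τ = R × C = 10.5 × 65 mL/cmH2O = 10.5 × 0.065 L/cmH2O = 0.6825 s.
Exhaled fraction f = 1 − e^(−t/τ) → t = −τ·ln(1 − f) = −0.6825·ln(0.22) = 1.033 s.

1.03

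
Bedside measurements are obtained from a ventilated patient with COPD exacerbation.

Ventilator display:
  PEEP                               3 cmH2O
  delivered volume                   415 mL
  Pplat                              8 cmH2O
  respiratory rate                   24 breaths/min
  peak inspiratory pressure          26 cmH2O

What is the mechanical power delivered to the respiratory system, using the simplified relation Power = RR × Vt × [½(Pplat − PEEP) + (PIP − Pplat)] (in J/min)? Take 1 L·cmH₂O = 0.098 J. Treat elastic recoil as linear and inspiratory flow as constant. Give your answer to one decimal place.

Per-breath work = Vt × [½(Pplat−PEEP) + (PIP−Pplat)] = 0.415 × [0.5×5.0 + 18.0] = 0.415 × 20.5 = 8.508 L·cmH2O.
Power = 24 × 8.508 = 204.19 L·cmH2O/min.
× 0.098 J/(L·cmH2O) → 20.011 J/min.

20.0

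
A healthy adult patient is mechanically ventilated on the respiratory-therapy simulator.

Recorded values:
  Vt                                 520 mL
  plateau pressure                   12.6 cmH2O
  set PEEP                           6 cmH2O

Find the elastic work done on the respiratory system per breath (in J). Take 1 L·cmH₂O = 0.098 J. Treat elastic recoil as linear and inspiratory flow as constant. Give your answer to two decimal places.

0.17

Elastic work ≈ ½ × (Pplat − PEEP) × Vt = 0.5 × (12.6 − 6) × 0.520 L = 0.5 × 6.6 × 0.520 = 1.716 L·cmH2O.
× 0.098 J/(L·cmH2O) → 0.1682 J.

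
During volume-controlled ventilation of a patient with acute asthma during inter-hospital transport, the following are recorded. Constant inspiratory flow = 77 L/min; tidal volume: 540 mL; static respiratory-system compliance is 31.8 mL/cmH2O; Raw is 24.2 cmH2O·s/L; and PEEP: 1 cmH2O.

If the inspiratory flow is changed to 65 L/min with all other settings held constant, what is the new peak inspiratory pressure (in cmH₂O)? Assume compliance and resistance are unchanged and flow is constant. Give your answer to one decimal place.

44.2

Flow: 77 L/min ÷ 60 = 1.2833 L/s.
New flow: 65 L/min ÷ 60 = 1.0833 L/s.
PIP = Vt/C + R·V̇ + PEEP (constant-flow equation of motion).
Only the resistive term changes: ΔPIP = R × ΔV̇ = 24.2 × (1.0833 − 1.2833) = 24.2 × -0.2 = -4.84 cmH2O.
Original PIP = 540/31.8 + 24.2×1.2833 + 1 = 49.037 cmH2O; new PIP = 49.037 + (-4.84) = 44.197 cmH2O.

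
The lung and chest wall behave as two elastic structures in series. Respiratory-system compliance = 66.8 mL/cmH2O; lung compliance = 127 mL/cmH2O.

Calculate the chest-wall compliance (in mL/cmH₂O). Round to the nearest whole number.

141

1/Ccw = 1/Crs − 1/CL.
1/Ccw = 1/66.8 − 1/127 = 0.007096.
Ccw = 140.92 mL/cmH2O.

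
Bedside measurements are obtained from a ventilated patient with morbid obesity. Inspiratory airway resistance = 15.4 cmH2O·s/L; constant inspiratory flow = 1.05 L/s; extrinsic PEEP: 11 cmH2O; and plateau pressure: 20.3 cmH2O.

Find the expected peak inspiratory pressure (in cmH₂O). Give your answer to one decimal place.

PIP = Pplat + Raw × flow = 20.3 + 15.4 × 1.05 = 20.3 + 16.17 = 36.47 cmH2O.

36.5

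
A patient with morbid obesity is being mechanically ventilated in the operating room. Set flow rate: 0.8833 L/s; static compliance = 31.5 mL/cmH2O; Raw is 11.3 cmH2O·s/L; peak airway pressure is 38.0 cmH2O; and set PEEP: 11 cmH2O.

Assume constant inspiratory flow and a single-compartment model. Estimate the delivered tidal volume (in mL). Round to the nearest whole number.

Equation of motion (constant flow): PIP = Vt/C + R·V̇ + PEEP.
Vt/C = PIP − R·V̇ − PEEP = 38.0 − 9.981 − 11 = 17.019 cmH2O.
Vt = C × 17.019 = 31.5 × 17.019 = 536.1 mL.

536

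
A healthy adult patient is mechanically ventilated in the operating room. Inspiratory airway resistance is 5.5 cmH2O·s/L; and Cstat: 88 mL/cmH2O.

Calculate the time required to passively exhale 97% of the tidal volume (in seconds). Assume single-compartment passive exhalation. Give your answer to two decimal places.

τ = R × C = 5.5 × 88 mL/cmH2O = 5.5 × 0.088 L/cmH2O = 0.484 s.
Exhaled fraction f = 1 − e^(−t/τ) → t = −τ·ln(1 − f) = −0.484·ln(0.03) = 1.697 s.

1.70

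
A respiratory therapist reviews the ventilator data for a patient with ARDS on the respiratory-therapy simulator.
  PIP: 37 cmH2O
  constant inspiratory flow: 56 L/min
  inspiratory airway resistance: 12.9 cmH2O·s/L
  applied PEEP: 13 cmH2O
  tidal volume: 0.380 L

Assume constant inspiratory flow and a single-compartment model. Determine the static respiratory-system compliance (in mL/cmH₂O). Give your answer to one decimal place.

Flow: 56 L/min ÷ 60 = 0.9333 L/s.
Equation of motion (constant flow): PIP = Vt/C + R·V̇ + PEEP.
Vt/C = PIP − R·V̇ − PEEP = 37 − 12.9×0.9333 − 13 = 37 − 12.04 − 13 = 11.96 cmH2O.
C = Vt / 11.96 = 380 / 11.96 = 31.773 mL/cmH2O.

31.8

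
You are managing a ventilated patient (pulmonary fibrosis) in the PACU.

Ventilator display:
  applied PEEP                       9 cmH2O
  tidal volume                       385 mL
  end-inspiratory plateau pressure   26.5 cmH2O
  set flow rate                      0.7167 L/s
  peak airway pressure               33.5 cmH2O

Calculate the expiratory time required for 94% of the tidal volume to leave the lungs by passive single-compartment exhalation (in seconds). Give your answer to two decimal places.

R = (PIP − Pplat)/V̇ = (33.5 − 26.5) / 0.7167 = 7.0/0.7167 = 9.767 cmH2O·s/L.
C = Vt/(Pplat − PEEP) = 385.0 / (26.5 − 9) = 385.0/17.5 = 22.0 mL/cmH2O.
τ = R × C = 9.767 × 0.022 L/cmH2O = 0.2149 s.
t = −τ·ln(1 − 0.94) = −0.2149·ln(0.06) = 0.6046 s.

0.60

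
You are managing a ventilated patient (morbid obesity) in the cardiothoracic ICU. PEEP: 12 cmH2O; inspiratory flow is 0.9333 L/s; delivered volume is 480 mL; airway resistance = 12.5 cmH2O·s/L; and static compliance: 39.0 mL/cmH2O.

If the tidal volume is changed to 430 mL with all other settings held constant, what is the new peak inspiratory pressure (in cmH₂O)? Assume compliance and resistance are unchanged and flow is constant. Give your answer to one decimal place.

PIP = Vt/C + R·V̇ + PEEP (constant-flow equation of motion).
Only the elastic term changes: ΔPIP = ΔVt / C = (430 − 480) / 39.0 = -1.282 cmH2O.
Original PIP = 480/39.0 + 12.5×0.9333 + 12 = 35.974 cmH2O; new PIP = 35.974 + (-1.282) = 34.692 cmH2O.

34.7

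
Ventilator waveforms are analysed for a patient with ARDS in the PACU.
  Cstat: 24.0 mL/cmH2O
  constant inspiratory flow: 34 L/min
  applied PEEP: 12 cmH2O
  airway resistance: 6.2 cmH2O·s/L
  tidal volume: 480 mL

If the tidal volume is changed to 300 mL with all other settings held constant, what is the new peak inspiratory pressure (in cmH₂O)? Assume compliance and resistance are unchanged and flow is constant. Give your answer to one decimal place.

28.0

Flow: 34 L/min ÷ 60 = 0.5667 L/s.
PIP = Vt/C + R·V̇ + PEEP (constant-flow equation of motion).
Only the elastic term changes: ΔPIP = ΔVt / C = (300 − 480) / 24.0 = -7.5 cmH2O.
Original PIP = 480/24.0 + 6.2×0.5667 + 12 = 35.514 cmH2O; new PIP = 35.514 + (-7.5) = 28.014 cmH2O.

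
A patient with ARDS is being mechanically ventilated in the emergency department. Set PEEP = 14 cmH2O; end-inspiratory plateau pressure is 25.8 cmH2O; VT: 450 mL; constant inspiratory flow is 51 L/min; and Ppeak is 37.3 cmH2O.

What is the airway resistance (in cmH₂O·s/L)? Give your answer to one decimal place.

13.5

Flow: 51 L/min ÷ 60 = 0.85 L/s.
Raw = (PIP − Pplat) / flow = (37.3 − 25.8) / 0.85 = 11.5 / 0.85 = 13.529 cmH2O·s/L.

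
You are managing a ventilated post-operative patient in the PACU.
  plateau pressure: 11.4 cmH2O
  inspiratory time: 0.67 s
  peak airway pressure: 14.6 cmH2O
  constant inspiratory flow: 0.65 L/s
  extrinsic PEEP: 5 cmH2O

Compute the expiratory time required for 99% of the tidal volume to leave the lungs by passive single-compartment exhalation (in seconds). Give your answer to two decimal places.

Vt = flow × Ti = 0.65 L/s × 0.67 s × 1000 mL/L = 435.5 mL.
R = (PIP − Pplat)/V̇ = (14.6 − 11.4) / 0.65 = 3.2/0.65 = 4.923 cmH2O·s/L.
C = Vt/(Pplat − PEEP) = 435.5 / (11.4 − 5) = 435.5/6.4 = 68.047 mL/cmH2O.
τ = R × C = 4.923 × 0.06805 L/cmH2O = 0.335 s.
t = −τ·ln(1 − 0.99) = −0.335·ln(0.01) = 1.543 s.

1.54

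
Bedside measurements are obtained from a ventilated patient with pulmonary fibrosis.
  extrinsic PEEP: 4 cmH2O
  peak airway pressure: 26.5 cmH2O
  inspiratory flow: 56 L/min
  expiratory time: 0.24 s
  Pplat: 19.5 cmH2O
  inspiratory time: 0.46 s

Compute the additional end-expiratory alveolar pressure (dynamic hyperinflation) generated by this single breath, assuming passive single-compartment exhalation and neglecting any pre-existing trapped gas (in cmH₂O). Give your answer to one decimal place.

Flow: 56 L/min ÷ 60 = 0.9333 L/s.
Vt = flow × Ti = 0.9333 L/s × 0.46 s × 1000 mL/L = 429.32 mL.
R = (PIP − Pplat)/V̇ = (26.5 − 19.5) / 0.9333 = 7.0/0.9333 = 7.5 cmH2O·s/L.
C = Vt/(Pplat − PEEP) = 429.32 / (19.5 − 4) = 429.32/15.5 = 27.698 mL/cmH2O.
τ = R × C = 7.5 × 0.0277 L/cmH2O = 0.2078 s.
Fraction remaining = e^(−Te/τ) = e^(−0.24/0.2078) = 0.3151; trapped volume = 429.32 × 0.3151 = 135.28 mL.
Additional alveolar pressure from trapping ≈ V_trapped / C = 135.28 / 27.698 = 4.884 cmH2O.

4.9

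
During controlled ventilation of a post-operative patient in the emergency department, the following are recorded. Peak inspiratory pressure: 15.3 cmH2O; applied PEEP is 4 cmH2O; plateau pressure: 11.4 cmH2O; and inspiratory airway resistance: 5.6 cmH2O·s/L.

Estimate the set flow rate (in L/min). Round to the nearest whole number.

42

flow = (PIP − Pplat) / Raw = (15.3 − 11.4) / 5.6 = 0.6964 L/s × 60 = 41.784 L/min.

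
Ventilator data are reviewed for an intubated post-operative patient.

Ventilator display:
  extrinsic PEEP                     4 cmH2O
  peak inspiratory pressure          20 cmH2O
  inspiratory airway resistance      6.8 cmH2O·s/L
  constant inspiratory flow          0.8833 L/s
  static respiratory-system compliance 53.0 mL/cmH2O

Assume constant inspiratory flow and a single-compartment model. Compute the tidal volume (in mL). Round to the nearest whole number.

530

Equation of motion (constant flow): PIP = Vt/C + R·V̇ + PEEP.
Vt/C = PIP − R·V̇ − PEEP = 20 − 6.006 − 4 = 9.994 cmH2O.
Vt = C × 9.994 = 53.0 × 9.994 = 529.68 mL.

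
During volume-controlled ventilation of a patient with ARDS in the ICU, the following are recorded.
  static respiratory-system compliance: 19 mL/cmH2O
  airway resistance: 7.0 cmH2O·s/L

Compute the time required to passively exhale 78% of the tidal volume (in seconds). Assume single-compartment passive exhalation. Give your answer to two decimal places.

τ = R × C = 7.0 × 19 mL/cmH2O = 7.0 × 0.019 L/cmH2O = 0.133 s.
Exhaled fraction f = 1 − e^(−t/τ) → t = −τ·ln(1 − f) = −0.133·ln(0.22) = 0.2014 s.

0.20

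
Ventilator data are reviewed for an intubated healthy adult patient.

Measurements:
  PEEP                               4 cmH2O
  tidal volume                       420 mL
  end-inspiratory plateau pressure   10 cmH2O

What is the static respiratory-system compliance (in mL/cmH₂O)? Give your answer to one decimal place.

Cstat = Vt / (Pplat − PEEP) = 420 / (10 − 4) = 420 / 6.0 = 70.0 mL/cmH2O.

70.0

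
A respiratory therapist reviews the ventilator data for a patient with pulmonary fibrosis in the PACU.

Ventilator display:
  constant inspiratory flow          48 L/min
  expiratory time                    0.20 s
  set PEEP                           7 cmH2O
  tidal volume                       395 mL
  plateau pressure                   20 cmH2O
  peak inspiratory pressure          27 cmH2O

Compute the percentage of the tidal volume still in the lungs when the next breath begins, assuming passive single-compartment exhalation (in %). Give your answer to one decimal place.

Flow: 48 L/min ÷ 60 = 0.8 L/s.
R = (PIP − Pplat)/V̇ = (27 − 20) / 0.8 = 7.0/0.8 = 8.75 cmH2O·s/L.
C = Vt/(Pplat − PEEP) = 395.0 / (20 − 7) = 395.0/13.0 = 30.385 mL/cmH2O.
τ = R × C = 8.75 × 0.03039 L/cmH2O = 0.2659 s.
Fraction remaining at end-expiration = e^(−Te/τ) = e^(−0.20/0.2659) = 0.4713 → 47.13%.

47.1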